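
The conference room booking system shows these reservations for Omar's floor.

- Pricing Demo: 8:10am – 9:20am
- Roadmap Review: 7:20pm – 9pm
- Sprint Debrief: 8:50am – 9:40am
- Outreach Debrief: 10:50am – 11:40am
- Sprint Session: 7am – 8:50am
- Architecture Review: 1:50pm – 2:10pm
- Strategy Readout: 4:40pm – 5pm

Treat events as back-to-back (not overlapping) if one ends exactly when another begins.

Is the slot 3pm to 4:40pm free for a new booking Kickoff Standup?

Yes — the slot is free

Sprint Session: ends 8:50am at or before Kickoff Standup starts 3pm → clear.
Pricing Demo: ends 9:20am at or before Kickoff Standup starts 3pm → clear.
Sprint Debrief: ends 9:40am at or before Kickoff Standup starts 3pm → clear.
Outreach Debrief: ends 11:40am at or before Kickoff Standup starts 3pm → clear.
Architecture Review: ends 2:10pm at or before Kickoff Standup starts 3pm → clear.
Strategy Readout: starts 4:40pm at or after Kickoff Standup ends 4:40pm → clear.
Roadmap Review: starts 7:20pm at or after Kickoff Standup ends 4:40pm → clear.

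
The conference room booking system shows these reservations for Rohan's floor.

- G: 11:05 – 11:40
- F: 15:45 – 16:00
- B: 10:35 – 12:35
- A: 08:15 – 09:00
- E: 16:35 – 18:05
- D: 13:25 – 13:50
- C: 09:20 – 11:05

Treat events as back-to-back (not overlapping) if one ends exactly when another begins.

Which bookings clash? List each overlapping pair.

B & C, B & G

Sorted by start: A, C, B, G, D, F, E.
C starts after A ends, so A has no further overlaps.
B starts before C ends → C and B overlap.
G starts exactly when C ends (back-to-back, no overlap), so C has no further overlaps.
G starts before B ends → B and G overlap.
D starts after B ends, so B has no further overlaps.
D starts after G ends, so G has no further overlaps.
F starts after D ends, so D has no further overlaps.
E starts after F ends.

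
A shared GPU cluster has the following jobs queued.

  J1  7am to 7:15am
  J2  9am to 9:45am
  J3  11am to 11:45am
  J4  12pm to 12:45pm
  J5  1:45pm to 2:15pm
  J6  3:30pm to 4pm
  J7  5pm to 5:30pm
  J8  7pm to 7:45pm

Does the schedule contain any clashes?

No

Sorted by start: J1, J2, J3, J4, J5, J6, J7, J8.
J2 starts after J1 ends, so J1 has no further overlaps.
J3 starts after J2 ends, so J2 has no further overlaps.
J4 starts after J3 ends, so J3 has no further overlaps.
J5 starts after J4 ends, so J4 has no further overlaps.
J6 starts after J5 ends, so J5 has no further overlaps.
J7 starts after J6 ends, so J6 has no further overlaps.
J8 starts after J7 ends.
Every pair is clear; the schedule has no overlaps.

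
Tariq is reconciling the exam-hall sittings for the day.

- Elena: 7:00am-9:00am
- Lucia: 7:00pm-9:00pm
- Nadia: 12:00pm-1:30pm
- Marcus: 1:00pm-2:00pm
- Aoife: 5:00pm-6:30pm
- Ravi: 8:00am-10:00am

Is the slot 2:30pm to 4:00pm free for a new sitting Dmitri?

Elena: ends 9:00am at or before Dmitri starts 2:30pm → clear.
Ravi: ends 10:00am at or before Dmitri starts 2:30pm → clear.
Nadia: ends 1:30pm at or before Dmitri starts 2:30pm → clear.
Marcus: ends 2:00pm at or before Dmitri starts 2:30pm → clear.
Aoife: starts 5:00pm at or after Dmitri ends 4:00pm → clear.
Lucia: starts 7:00pm at or after Dmitri ends 4:00pm → clear.

Yes — the slot is free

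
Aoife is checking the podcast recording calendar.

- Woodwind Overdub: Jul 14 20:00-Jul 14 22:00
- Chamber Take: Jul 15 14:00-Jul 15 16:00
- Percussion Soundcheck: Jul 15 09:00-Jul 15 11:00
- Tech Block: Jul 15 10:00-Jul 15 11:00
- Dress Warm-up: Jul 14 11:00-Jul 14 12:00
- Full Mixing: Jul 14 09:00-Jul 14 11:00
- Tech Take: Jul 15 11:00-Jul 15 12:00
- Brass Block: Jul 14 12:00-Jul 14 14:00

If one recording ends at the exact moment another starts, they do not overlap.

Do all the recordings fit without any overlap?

Sorted by start: Full Mixing, Dress Warm-up, Brass Block, Woodwind Overdub, Percussion Soundcheck, Tech Block, Tech Take, Chamber Take.
Dress Warm-up starts exactly when Full Mixing ends (back-to-back, no overlap); Full Mixing is clear from here.
Brass Block starts exactly when Dress Warm-up ends (back-to-back, no overlap); Dress Warm-up is clear from here.
Woodwind Overdub starts after Brass Block ends; Brass Block is clear from here.
Percussion Soundcheck starts after Woodwind Overdub ends; Woodwind Overdub is clear from here.
Tech Block starts before Percussion Soundcheck ends → Percussion Soundcheck and Tech Block overlap.
That's a conflict, so the schedule is not conflict-free.

No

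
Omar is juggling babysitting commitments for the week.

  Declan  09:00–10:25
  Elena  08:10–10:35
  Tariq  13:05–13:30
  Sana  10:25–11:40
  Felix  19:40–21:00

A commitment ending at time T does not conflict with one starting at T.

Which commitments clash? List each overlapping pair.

Declan & Elena, Elena & Sana

Sorted by start: Elena, Declan, Sana, Tariq, Felix.
Declan starts before Elena ends → Elena and Declan overlap.
Sana starts before Elena ends → Elena and Sana overlap.
Tariq starts after Elena ends, so nothing later overlaps Elena either.
Sana starts exactly when Declan ends (back-to-back, no overlap), so nothing later overlaps Declan either.
Tariq starts after Sana ends, so nothing later overlaps Sana either.
Felix starts after Tariq ends.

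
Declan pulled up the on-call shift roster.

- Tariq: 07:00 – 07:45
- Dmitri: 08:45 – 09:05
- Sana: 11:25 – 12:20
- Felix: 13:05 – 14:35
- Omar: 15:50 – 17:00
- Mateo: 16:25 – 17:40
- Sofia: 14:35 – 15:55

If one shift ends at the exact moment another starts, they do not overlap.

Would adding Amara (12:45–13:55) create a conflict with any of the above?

Tariq: ends 07:45 at or before Amara starts 12:45 → clear.
Dmitri: ends 09:05 at or before Amara starts 12:45 → clear.
Sana: ends 12:20 at or before Amara starts 12:45 → clear.
Felix: starts 13:05 before Amara ends 13:55, and ends 14:35 after Amara starts 12:45 → overlap.
Sofia: starts 14:35 at or after Amara ends 13:55 → clear.
Omar: starts 15:50 at or after Amara ends 13:55 → clear.
Mateo: starts 16:25 at or after Amara ends 13:55 → clear.
Amara overlaps Felix.

Yes — it overlaps Felix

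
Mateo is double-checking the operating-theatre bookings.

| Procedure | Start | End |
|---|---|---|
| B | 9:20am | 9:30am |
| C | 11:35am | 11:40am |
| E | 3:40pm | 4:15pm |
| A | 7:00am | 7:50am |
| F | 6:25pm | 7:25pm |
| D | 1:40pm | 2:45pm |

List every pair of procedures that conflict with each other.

Check each pair: they overlap iff neither finishes before the other starts.
Sorted by start: A, B, C, D, E, F.
B starts after A ends — done with A.
C starts after B ends — done with B.
D starts after C ends — done with C.
E starts after D ends — done with D.
F starts after E ends.

no overlapping pairs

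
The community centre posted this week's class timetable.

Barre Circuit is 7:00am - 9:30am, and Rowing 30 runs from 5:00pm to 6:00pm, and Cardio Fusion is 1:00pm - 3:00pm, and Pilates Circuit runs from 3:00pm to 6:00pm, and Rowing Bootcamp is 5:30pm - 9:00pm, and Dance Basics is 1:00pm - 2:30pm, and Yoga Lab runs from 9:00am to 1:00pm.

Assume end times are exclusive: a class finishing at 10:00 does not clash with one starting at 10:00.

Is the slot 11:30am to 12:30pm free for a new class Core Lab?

No — it overlaps Yoga Lab

Barre Circuit: ends 9:30am at or before Core Lab starts 11:30am → clear.
Yoga Lab: starts 9:00am before Core Lab ends 12:30pm, and ends 1:00pm after Core Lab starts 11:30am → overlap.
Cardio Fusion: starts 1:00pm at or after Core Lab ends 12:30pm → clear.
Dance Basics: starts 1:00pm at or after Core Lab ends 12:30pm → clear.
Pilates Circuit: starts 3:00pm at or after Core Lab ends 12:30pm → clear.
Rowing 30: starts 5:00pm at or after Core Lab ends 12:30pm → clear.
Rowing Bootcamp: starts 5:30pm at or after Core Lab ends 12:30pm → clear.
Core Lab overlaps Yoga Lab.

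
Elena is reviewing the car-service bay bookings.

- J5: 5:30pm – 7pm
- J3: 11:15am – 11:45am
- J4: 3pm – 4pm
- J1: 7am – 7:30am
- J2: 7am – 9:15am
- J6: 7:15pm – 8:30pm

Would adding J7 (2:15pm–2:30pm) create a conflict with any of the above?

No — it doesn't clash with anything

J1: ends 7:30am at or before J7 starts 2:15pm → clear.
J2: ends 9:15am at or before J7 starts 2:15pm → clear.
J3: ends 11:45am at or before J7 starts 2:15pm → clear.
J4: starts 3pm at or after J7 ends 2:30pm → clear.
J5: starts 5:30pm at or after J7 ends 2:30pm → clear.
J6: starts 7:15pm at or after J7 ends 2:30pm → clear.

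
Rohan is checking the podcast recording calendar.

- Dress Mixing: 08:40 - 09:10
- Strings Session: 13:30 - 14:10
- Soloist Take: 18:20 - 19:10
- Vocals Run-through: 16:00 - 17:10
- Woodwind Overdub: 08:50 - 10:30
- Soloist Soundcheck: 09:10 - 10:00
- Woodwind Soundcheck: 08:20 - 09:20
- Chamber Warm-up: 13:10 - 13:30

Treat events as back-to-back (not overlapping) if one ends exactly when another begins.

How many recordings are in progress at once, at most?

Sort all start/end points and keep a running count:
08:20 start Woodwind Soundcheck → 1
08:40 start Dress Mixing → 2
08:50 start Woodwind Overdub → 3
09:10 end Dress Mixing → 2
09:10 start Soloist Soundcheck → 3
09:20 end Woodwind Soundcheck → 2
10:00 end Soloist Soundcheck → 1
10:30 end Woodwind Overdub → 0
13:10 start Chamber Warm-up → 1
13:30 end Chamber Warm-up → 0
13:30 start Strings Session → 1
14:10 end Strings Session → 0
16:00 start Vocals Run-through → 1
17:10 end Vocals Run-through → 0
18:20 start Soloist Take → 1
19:10 end Soloist Take → 0
Peak is 3, at 08:50 (Dress Mixing, Woodwind Overdub, Woodwind Soundcheck).

3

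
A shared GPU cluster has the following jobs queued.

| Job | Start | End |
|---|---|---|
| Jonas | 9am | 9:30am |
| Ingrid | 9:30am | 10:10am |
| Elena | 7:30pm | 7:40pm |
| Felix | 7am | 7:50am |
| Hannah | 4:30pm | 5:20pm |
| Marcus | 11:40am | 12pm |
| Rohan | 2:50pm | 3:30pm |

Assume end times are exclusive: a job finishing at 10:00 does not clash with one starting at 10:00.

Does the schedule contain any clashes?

No

Sorted by start: Felix, Jonas, Ingrid, Marcus, Rohan, Hannah, Elena.
Jonas starts after Felix ends — done with Felix.
Ingrid starts exactly when Jonas ends (back-to-back, no overlap) — done with Jonas.
Marcus starts after Ingrid ends — done with Ingrid.
Rohan starts after Marcus ends — done with Marcus.
Hannah starts after Rohan ends — done with Rohan.
Elena starts after Hannah ends.
Every pair is clear; the schedule has no overlaps.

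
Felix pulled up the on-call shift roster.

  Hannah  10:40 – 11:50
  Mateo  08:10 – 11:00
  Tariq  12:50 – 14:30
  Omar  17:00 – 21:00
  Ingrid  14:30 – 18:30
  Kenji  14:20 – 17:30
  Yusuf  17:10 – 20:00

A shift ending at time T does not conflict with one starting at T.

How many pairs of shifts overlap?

8

Sorted by start: Mateo, Hannah, Tariq, Kenji, Ingrid, Omar, Yusuf.
Hannah starts before Mateo ends → Mateo and Hannah overlap.
Tariq starts after Mateo ends, so Mateo has no further overlaps.
Tariq starts after Hannah ends, so Hannah has no further overlaps.
Kenji starts before Tariq ends → Tariq and Kenji overlap.
Ingrid starts exactly when Tariq ends (back-to-back, no overlap), so Tariq has no further overlaps.
Ingrid starts before Kenji ends → Kenji and Ingrid overlap.
Omar starts before Kenji ends → Kenji and Omar overlap.
Yusuf starts before Kenji ends → Kenji and Yusuf overlap.
Omar starts before Ingrid ends → Ingrid and Omar overlap.
Yusuf starts before Ingrid ends → Ingrid and Yusuf overlap.
Yusuf starts before Omar ends → Omar and Yusuf overlap.
Overlapping pairs: Hannah & Mateo, Ingrid & Kenji, Ingrid & Omar, Ingrid & Yusuf, Kenji & Omar, Kenji & Tariq, Kenji & Yusuf, Omar & Yusuf — 8 in total.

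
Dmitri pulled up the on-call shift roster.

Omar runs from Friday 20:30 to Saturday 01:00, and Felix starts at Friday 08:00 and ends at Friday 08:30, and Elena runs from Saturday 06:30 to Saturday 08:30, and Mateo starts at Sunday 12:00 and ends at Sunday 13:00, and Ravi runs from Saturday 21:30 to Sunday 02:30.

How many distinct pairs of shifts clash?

0

Check each pair: they overlap iff neither finishes before the other starts.
Sorted by start: Felix, Omar, Elena, Ravi, Mateo.
Omar starts after Felix ends, so Felix has no further overlaps.
Elena starts after Omar ends, so Omar has no further overlaps.
Ravi starts after Elena ends, so Elena has no further overlaps.
Mateo starts after Ravi ends.
No pair overlaps.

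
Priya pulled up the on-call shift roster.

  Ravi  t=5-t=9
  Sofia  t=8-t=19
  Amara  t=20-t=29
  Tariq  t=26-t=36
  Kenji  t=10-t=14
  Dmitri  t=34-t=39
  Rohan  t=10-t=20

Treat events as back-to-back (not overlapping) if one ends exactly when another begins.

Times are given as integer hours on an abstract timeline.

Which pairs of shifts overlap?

Amara & Tariq, Dmitri & Tariq, Kenji & Rohan, Kenji & Sofia, Ravi & Sofia, Rohan & Sofia

Sorted by start: Ravi, Sofia, Kenji, Rohan, Amara, Tariq, Dmitri.
Sofia starts before Ravi ends → Ravi and Sofia overlap.
Kenji starts after Ravi ends; Ravi is clear from here.
Kenji starts before Sofia ends → Sofia and Kenji overlap.
Rohan starts before Sofia ends → Sofia and Rohan overlap.
Amara starts after Sofia ends; Sofia is clear from here.
Rohan starts before Kenji ends → Kenji and Rohan overlap.
Amara starts after Kenji ends; Kenji is clear from here.
Amara starts exactly when Rohan ends (back-to-back, no overlap); Rohan is clear from here.
Tariq starts before Amara ends → Amara and Tariq overlap.
Dmitri starts after Amara ends.
Dmitri starts before Tariq ends → Tariq and Dmitri overlap.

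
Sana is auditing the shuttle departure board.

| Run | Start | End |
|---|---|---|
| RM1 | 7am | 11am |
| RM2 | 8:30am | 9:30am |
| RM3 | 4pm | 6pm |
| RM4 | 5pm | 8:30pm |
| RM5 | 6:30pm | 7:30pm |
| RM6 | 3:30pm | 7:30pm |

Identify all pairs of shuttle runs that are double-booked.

Sorted by start: RM1, RM2, RM6, RM3, RM4, RM5.
RM2 starts before RM1 ends → RM1 and RM2 overlap.
RM6 starts after RM1 ends; RM1 is clear from here.
RM6 starts after RM2 ends; RM2 is clear from here.
RM3 starts before RM6 ends → RM6 and RM3 overlap.
RM4 starts before RM6 ends → RM6 and RM4 overlap.
RM5 starts before RM6 ends → RM6 and RM5 overlap.
RM4 starts before RM3 ends → RM3 and RM4 overlap.
RM5 starts after RM3 ends.
RM5 starts before RM4 ends → RM4 and RM5 overlap.

RM1 & RM2, RM3 & RM4, RM3 & RM6, RM4 & RM5, RM4 & RM6, RM5 & RM6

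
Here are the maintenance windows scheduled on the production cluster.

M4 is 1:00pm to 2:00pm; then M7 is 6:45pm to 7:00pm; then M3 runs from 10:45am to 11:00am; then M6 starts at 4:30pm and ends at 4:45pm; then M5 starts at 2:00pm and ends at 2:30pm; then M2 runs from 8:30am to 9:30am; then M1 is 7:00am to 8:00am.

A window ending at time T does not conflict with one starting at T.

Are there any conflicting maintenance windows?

Two intervals overlap when each starts before the other ends.
Sorted by start: M1, M2, M3, M4, M5, M6, M7.
M2 starts after M1 ends, so M1 has no further overlaps.
M3 starts after M2 ends, so M2 has no further overlaps.
M4 starts after M3 ends, so M3 has no further overlaps.
M5 starts exactly when M4 ends (back-to-back, no overlap), so M4 has no further overlaps.
M6 starts after M5 ends, so M5 has no further overlaps.
M7 starts after M6 ends.
Every pair is clear; the schedule has no overlaps.

No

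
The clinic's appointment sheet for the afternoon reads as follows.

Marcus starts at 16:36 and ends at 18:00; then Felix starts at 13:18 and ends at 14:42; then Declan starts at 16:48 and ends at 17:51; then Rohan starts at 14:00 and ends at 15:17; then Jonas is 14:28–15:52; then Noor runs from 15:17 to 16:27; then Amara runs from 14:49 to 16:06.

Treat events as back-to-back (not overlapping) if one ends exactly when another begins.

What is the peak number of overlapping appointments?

3

Sort all start/end points and keep a running count:
13:18 start Felix → 1
14:00 start Rohan → 2
14:28 start Jonas → 3
14:42 end Felix → 2
14:49 start Amara → 3
15:17 end Rohan → 2
15:17 start Noor → 3
15:52 end Jonas → 2
16:06 end Amara → 1
16:27 end Noor → 0
16:36 start Marcus → 1
16:48 start Declan → 2
17:51 end Declan → 1
18:00 end Marcus → 0
Peak is 3, at 14:28 (Felix, Jonas, Rohan).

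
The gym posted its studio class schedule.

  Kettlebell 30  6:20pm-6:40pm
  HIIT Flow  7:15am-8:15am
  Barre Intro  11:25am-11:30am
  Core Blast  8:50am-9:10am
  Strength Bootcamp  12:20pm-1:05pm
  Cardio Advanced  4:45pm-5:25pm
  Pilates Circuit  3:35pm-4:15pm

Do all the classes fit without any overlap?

Two intervals overlap when each starts before the other ends.
Sorted by start: HIIT Flow, Core Blast, Barre Intro, Strength Bootcamp, Pilates Circuit, Cardio Advanced, Kettlebell 30.
Core Blast starts after HIIT Flow ends; HIIT Flow is clear from here.
Barre Intro starts after Core Blast ends; Core Blast is clear from here.
Strength Bootcamp starts after Barre Intro ends; Barre Intro is clear from here.
Pilates Circuit starts after Strength Bootcamp ends; Strength Bootcamp is clear from here.
Cardio Advanced starts after Pilates Circuit ends; Pilates Circuit is clear from here.
Kettlebell 30 starts after Cardio Advanced ends.
Every pair is clear; the schedule has no overlaps.

Yes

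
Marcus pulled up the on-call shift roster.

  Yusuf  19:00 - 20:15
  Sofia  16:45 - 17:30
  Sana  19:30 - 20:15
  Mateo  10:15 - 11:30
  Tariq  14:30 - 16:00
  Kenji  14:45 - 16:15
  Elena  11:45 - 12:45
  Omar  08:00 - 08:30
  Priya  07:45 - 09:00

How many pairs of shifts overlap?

3

Two intervals overlap when each starts before the other ends.
Sorted by start: Priya, Omar, Mateo, Elena, Tariq, Kenji, Sofia, Yusuf, Sana.
Omar starts before Priya ends → Priya and Omar overlap.
Mateo starts after Priya ends; Priya is clear from here.
Mateo starts after Omar ends; Omar is clear from here.
Elena starts after Mateo ends; Mateo is clear from here.
Tariq starts after Elena ends; Elena is clear from here.
Kenji starts before Tariq ends → Tariq and Kenji overlap.
Sofia starts after Tariq ends; Tariq is clear from here.
Sofia starts after Kenji ends; Kenji is clear from here.
Yusuf starts after Sofia ends; Sofia is clear from here.
Sana starts before Yusuf ends → Yusuf and Sana overlap.
Overlapping pairs: Kenji & Tariq, Omar & Priya, Sana & Yusuf — 3 in total.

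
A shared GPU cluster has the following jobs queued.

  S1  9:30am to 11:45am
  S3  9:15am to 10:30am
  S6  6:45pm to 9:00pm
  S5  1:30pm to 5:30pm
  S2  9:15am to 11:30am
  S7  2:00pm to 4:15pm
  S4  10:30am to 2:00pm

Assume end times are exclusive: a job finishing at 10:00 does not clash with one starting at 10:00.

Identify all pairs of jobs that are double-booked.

S1 & S2, S1 & S3, S1 & S4, S2 & S3, S2 & S4, S4 & S5, S5 & S7

Two intervals overlap when each starts before the other ends.
Sorted by start: S2, S3, S1, S4, S5, S7, S6.
S3 starts before S2 ends → S2 and S3 overlap.
S1 starts before S2 ends → S2 and S1 overlap.
S4 starts before S2 ends → S2 and S4 overlap.
S5 starts after S2 ends, so S2 has no further overlaps.
S1 starts before S3 ends → S3 and S1 overlap.
S4 starts exactly when S3 ends (back-to-back, no overlap), so S3 has no further overlaps.
S4 starts before S1 ends → S1 and S4 overlap.
S5 starts after S1 ends, so S1 has no further overlaps.
S5 starts before S4 ends → S4 and S5 overlap.
S7 starts exactly when S4 ends (back-to-back, no overlap), so S4 has no further overlaps.
S7 starts before S5 ends → S5 and S7 overlap.
S6 starts after S5 ends.
S6 starts after S7 ends.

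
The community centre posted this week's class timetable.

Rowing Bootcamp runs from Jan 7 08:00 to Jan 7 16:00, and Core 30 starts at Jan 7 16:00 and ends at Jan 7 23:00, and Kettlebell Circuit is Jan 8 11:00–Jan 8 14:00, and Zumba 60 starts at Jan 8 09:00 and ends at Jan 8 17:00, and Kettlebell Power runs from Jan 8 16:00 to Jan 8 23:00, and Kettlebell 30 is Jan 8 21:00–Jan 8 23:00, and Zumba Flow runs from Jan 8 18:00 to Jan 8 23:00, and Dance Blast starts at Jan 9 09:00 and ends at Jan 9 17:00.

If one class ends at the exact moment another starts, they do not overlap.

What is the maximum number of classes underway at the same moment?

3

Sort all start/end points and keep a running count:
Jan 7 08:00 start Rowing Bootcamp → 1
Jan 7 16:00 end Rowing Bootcamp → 0
Jan 7 16:00 start Core 30 → 1
Jan 7 23:00 end Core 30 → 0
Jan 8 09:00 start Zumba 60 → 1
Jan 8 11:00 start Kettlebell Circuit → 2
Jan 8 14:00 end Kettlebell Circuit → 1
Jan 8 16:00 start Kettlebell Power → 2
Jan 8 17:00 end Zumba 60 → 1
Jan 8 18:00 start Zumba Flow → 2
Jan 8 21:00 start Kettlebell 30 → 3
Jan 8 23:00 end Kettlebell 30 → 2
Jan 8 23:00 end Kettlebell Power → 1
Jan 8 23:00 end Zumba Flow → 0
Jan 9 09:00 start Dance Blast → 1
Jan 9 17:00 end Dance Blast → 0
Peak is 3, at Jan 8 21:00 (Kettlebell 30, Kettlebell Power, Zumba Flow).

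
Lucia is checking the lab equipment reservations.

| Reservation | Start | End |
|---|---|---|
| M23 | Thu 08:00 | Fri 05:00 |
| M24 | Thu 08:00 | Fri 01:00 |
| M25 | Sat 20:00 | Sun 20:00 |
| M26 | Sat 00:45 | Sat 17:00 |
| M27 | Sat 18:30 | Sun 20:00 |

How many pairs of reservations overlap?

Two intervals overlap when each starts before the other ends.
Sorted by start: M23, M24, M26, M27, M25.
M24 starts before M23 ends → M23 and M24 overlap.
M26 starts after M23 ends, so nothing later overlaps M23 either.
M26 starts after M24 ends, so nothing later overlaps M24 either.
M27 starts after M26 ends, so nothing later overlaps M26 either.
M25 starts before M27 ends → M27 and M25 overlap.
Overlapping pairs: M23 & M24, M25 & M27 — 2 in total.

2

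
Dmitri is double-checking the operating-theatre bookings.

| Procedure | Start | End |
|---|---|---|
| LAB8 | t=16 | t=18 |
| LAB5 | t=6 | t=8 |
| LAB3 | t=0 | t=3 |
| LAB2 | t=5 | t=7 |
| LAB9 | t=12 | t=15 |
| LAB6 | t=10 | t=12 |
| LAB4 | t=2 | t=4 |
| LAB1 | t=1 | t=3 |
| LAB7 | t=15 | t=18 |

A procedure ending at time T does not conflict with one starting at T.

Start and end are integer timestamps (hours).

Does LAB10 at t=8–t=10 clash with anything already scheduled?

No — it doesn't clash with anything

LAB3: ends t=3 at or before LAB10 starts t=8 → clear.
LAB1: ends t=3 at or before LAB10 starts t=8 → clear.
LAB4: ends t=4 at or before LAB10 starts t=8 → clear.
LAB2: ends t=7 at or before LAB10 starts t=8 → clear.
LAB5: ends t=8 at or before LAB10 starts t=8 → clear.
LAB6: starts t=10 at or after LAB10 ends t=10 → clear.
LAB9: starts t=12 at or after LAB10 ends t=10 → clear.
LAB7: starts t=15 at or after LAB10 ends t=10 → clear.
LAB8: starts t=16 at or after LAB10 ends t=10 → clear.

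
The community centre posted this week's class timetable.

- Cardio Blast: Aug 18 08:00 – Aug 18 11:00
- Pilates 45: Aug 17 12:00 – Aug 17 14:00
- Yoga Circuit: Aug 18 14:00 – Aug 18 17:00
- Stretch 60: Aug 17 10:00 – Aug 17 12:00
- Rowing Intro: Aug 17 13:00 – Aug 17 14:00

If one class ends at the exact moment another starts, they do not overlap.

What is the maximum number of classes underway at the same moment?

Sort all start/end points and keep a running count:
Aug 17 10:00 start Stretch 60 → 1
Aug 17 12:00 end Stretch 60 → 0
Aug 17 12:00 start Pilates 45 → 1
Aug 17 13:00 start Rowing Intro → 2
Aug 17 14:00 end Pilates 45 → 1
Aug 17 14:00 end Rowing Intro → 0
Aug 18 08:00 start Cardio Blast → 1
Aug 18 11:00 end Cardio Blast → 0
Aug 18 14:00 start Yoga Circuit → 1
Aug 18 17:00 end Yoga Circuit → 0
Peak is 2, at Aug 17 13:00 (Pilates 45, Rowing Intro).

2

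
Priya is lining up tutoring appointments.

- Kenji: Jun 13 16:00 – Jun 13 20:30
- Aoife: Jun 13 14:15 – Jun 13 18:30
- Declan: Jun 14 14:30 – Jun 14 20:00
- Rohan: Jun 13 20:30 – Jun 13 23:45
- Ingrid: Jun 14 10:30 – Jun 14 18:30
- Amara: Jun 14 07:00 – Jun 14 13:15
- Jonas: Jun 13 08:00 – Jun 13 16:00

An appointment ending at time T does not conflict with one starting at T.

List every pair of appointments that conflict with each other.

Amara & Ingrid, Aoife & Jonas, Aoife & Kenji, Declan & Ingrid

Check each pair: they overlap iff neither finishes before the other starts.
Sorted by start: Jonas, Aoife, Kenji, Rohan, Amara, Ingrid, Declan.
Aoife starts before Jonas ends → Jonas and Aoife overlap.
Kenji starts exactly when Jonas ends (back-to-back, no overlap); Jonas is clear from here.
Kenji starts before Aoife ends → Aoife and Kenji overlap.
Rohan starts after Aoife ends; Aoife is clear from here.
Rohan starts exactly when Kenji ends (back-to-back, no overlap); Kenji is clear from here.
Amara starts after Rohan ends; Rohan is clear from here.
Ingrid starts before Amara ends → Amara and Ingrid overlap.
Declan starts after Amara ends.
Declan starts before Ingrid ends → Ingrid and Declan overlap.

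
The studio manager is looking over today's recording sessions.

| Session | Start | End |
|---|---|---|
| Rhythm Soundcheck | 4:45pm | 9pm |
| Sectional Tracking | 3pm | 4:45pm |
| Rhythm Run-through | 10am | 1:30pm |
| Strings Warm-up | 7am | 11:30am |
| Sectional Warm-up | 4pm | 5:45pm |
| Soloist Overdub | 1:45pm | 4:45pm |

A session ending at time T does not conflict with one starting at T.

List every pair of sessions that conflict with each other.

Check each pair: they overlap iff neither finishes before the other starts.
Sorted by start: Strings Warm-up, Rhythm Run-through, Soloist Overdub, Sectional Tracking, Sectional Warm-up, Rhythm Soundcheck.
Rhythm Run-through starts before Strings Warm-up ends → Strings Warm-up and Rhythm Run-through overlap.
Soloist Overdub starts after Strings Warm-up ends; Strings Warm-up is clear from here.
Soloist Overdub starts after Rhythm Run-through ends; Rhythm Run-through is clear from here.
Sectional Tracking starts before Soloist Overdub ends → Soloist Overdub and Sectional Tracking overlap.
Sectional Warm-up starts before Soloist Overdub ends → Soloist Overdub and Sectional Warm-up overlap.
Rhythm Soundcheck starts exactly when Soloist Overdub ends (back-to-back, no overlap).
Sectional Warm-up starts before Sectional Tracking ends → Sectional Tracking and Sectional Warm-up overlap.
Rhythm Soundcheck starts exactly when Sectional Tracking ends (back-to-back, no overlap).
Rhythm Soundcheck starts before Sectional Warm-up ends → Sectional Warm-up and Rhythm Soundcheck overlap.

Rhythm Run-through & Strings Warm-up, Rhythm Soundcheck & Sectional Warm-up, Sectional Tracking & Sectional Warm-up, Sectional Tracking & Soloist Overdub, Sectional Warm-up & Soloist Overdub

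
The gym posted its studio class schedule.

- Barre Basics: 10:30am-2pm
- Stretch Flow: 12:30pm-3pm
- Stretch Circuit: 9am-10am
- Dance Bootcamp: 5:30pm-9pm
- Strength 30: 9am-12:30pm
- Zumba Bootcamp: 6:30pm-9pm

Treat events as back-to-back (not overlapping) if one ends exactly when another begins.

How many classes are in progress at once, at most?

Sort all start/end points and keep a running count:
9am start Strength 30 → 1
9am start Stretch Circuit → 2
10am end Stretch Circuit → 1
10:30am start Barre Basics → 2
12:30pm end Strength 30 → 1
12:30pm start Stretch Flow → 2
2pm end Barre Basics → 1
3pm end Stretch Flow → 0
5:30pm start Dance Bootcamp → 1
6:30pm start Zumba Bootcamp → 2
9pm end Dance Bootcamp → 1
9pm end Zumba Bootcamp → 0
Peak is 2, at 9am (Strength 30, Stretch Circuit).

2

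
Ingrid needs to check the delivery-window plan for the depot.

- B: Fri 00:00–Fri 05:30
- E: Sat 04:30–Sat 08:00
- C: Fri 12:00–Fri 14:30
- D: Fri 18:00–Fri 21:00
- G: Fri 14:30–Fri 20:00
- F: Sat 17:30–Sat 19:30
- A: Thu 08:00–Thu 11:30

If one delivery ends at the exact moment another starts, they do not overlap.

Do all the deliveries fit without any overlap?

Sorted by start: A, B, C, G, D, E, F.
B starts after A ends, so A has no further overlaps.
C starts after B ends, so B has no further overlaps.
G starts exactly when C ends (back-to-back, no overlap), so C has no further overlaps.
D starts before G ends → G and D overlap.
That's a conflict, so the schedule is not conflict-free.

No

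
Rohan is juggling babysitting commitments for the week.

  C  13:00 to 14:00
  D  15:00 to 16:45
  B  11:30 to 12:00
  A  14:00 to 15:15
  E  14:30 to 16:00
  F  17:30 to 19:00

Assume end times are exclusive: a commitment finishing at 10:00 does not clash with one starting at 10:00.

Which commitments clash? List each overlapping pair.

Sorted by start: B, C, A, E, D, F.
C starts after B ends, so nothing later overlaps B either.
A starts exactly when C ends (back-to-back, no overlap), so nothing later overlaps C either.
E starts before A ends → A and E overlap.
D starts before A ends → A and D overlap.
F starts after A ends.
D starts before E ends → E and D overlap.
F starts after E ends.
F starts after D ends.

A & D, A & E, D & E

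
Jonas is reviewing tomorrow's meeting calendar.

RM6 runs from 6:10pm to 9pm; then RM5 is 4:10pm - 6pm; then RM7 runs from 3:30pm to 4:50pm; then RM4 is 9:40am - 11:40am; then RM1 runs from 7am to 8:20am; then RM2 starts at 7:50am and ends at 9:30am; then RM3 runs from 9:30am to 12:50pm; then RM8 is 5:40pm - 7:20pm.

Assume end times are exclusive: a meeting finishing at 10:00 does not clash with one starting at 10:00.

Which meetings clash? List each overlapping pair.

Sorted by start: RM1, RM2, RM3, RM4, RM7, RM5, RM8, RM6.
RM2 starts before RM1 ends → RM1 and RM2 overlap.
RM3 starts after RM1 ends — done with RM1.
RM3 starts exactly when RM2 ends (back-to-back, no overlap) — done with RM2.
RM4 starts before RM3 ends → RM3 and RM4 overlap.
RM7 starts after RM3 ends — done with RM3.
RM7 starts after RM4 ends — done with RM4.
RM5 starts before RM7 ends → RM7 and RM5 overlap.
RM8 starts after RM7 ends — done with RM7.
RM8 starts before RM5 ends → RM5 and RM8 overlap.
RM6 starts after RM5 ends.
RM6 starts before RM8 ends → RM8 and RM6 overlap.

RM1 & RM2, RM3 & RM4, RM5 & RM7, RM5 & RM8, RM6 & RM8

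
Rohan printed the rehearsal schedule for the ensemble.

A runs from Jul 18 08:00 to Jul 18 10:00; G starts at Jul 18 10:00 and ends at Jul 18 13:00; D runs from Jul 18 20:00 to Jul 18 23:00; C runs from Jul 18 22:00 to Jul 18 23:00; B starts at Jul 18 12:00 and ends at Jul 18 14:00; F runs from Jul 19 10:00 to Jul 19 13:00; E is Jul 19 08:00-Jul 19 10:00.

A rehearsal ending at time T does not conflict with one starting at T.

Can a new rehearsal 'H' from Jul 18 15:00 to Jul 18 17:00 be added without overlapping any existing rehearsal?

A: ends Jul 18 10:00 at or before H starts Jul 18 15:00 → clear.
G: ends Jul 18 13:00 at or before H starts Jul 18 15:00 → clear.
B: ends Jul 18 14:00 at or before H starts Jul 18 15:00 → clear.
D: starts Jul 18 20:00 at or after H ends Jul 18 17:00 → clear.
C: starts Jul 18 22:00 at or after H ends Jul 18 17:00 → clear.
E: starts Jul 19 08:00 at or after H ends Jul 18 17:00 → clear.
F: starts Jul 19 10:00 at or after H ends Jul 18 17:00 → clear.

Yes — the slot is free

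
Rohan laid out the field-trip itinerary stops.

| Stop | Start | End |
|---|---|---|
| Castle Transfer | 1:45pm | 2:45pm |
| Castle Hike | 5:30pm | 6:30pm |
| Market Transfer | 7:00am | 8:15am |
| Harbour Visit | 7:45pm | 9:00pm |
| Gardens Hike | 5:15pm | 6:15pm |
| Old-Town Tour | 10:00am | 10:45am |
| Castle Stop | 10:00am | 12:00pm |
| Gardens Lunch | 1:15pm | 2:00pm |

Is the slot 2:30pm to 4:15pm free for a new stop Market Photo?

Market Transfer: ends 8:15am at or before Market Photo starts 2:30pm → clear.
Castle Stop: ends 12:00pm at or before Market Photo starts 2:30pm → clear.
Old-Town Tour: ends 10:45am at or before Market Photo starts 2:30pm → clear.
Gardens Lunch: ends 2:00pm at or before Market Photo starts 2:30pm → clear.
Castle Transfer: starts 1:45pm before Market Photo ends 4:15pm, and ends 2:45pm after Market Photo starts 2:30pm → overlap.
Gardens Hike: starts 5:15pm at or after Market Photo ends 4:15pm → clear.
Castle Hike: starts 5:30pm at or after Market Photo ends 4:15pm → clear.
Harbour Visit: starts 7:45pm at or after Market Photo ends 4:15pm → clear.
Market Photo overlaps Castle Transfer.

No — it overlaps Castle Transfer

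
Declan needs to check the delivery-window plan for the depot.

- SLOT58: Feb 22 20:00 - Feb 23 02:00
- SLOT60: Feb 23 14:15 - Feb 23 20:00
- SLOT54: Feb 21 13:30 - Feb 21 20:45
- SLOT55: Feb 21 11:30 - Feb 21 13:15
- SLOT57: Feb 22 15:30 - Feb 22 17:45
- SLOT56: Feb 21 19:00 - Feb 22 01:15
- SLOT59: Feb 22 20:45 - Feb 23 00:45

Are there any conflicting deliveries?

Sorted by start: SLOT55, SLOT54, SLOT56, SLOT57, SLOT58, SLOT59, SLOT60.
SLOT54 starts after SLOT55 ends, so SLOT55 has no further overlaps.
SLOT56 starts before SLOT54 ends → SLOT54 and SLOT56 overlap.
That's a conflict, so the schedule is not conflict-free.

Yes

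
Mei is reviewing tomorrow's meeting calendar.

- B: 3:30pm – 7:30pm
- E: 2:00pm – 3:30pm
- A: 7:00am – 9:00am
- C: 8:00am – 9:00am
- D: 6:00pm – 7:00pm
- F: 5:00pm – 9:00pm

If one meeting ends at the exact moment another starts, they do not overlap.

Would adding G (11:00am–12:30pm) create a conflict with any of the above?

No — it doesn't clash with anything

A: ends 9:00am at or before G starts 11:00am → clear.
C: ends 9:00am at or before G starts 11:00am → clear.
E: starts 2:00pm at or after G ends 12:30pm → clear.
B: starts 3:30pm at or after G ends 12:30pm → clear.
F: starts 5:00pm at or after G ends 12:30pm → clear.
D: starts 6:00pm at or after G ends 12:30pm → clear.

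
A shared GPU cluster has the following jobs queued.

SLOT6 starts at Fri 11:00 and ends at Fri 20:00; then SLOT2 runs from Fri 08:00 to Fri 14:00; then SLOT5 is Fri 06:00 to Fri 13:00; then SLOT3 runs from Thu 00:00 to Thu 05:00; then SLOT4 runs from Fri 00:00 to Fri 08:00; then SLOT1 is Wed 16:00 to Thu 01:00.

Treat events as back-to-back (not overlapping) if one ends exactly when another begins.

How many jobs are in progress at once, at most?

Sort all start/end points and keep a running count:
Wed 16:00 start SLOT1 → 1
Thu 00:00 start SLOT3 → 2
Thu 01:00 end SLOT1 → 1
Thu 05:00 end SLOT3 → 0
Fri 00:00 start SLOT4 → 1
Fri 06:00 start SLOT5 → 2
Fri 08:00 end SLOT4 → 1
Fri 08:00 start SLOT2 → 2
Fri 11:00 start SLOT6 → 3
Fri 13:00 end SLOT5 → 2
Fri 14:00 end SLOT2 → 1
Fri 20:00 end SLOT6 → 0
Peak is 3, at Fri 11:00 (SLOT2, SLOT5, SLOT6).

3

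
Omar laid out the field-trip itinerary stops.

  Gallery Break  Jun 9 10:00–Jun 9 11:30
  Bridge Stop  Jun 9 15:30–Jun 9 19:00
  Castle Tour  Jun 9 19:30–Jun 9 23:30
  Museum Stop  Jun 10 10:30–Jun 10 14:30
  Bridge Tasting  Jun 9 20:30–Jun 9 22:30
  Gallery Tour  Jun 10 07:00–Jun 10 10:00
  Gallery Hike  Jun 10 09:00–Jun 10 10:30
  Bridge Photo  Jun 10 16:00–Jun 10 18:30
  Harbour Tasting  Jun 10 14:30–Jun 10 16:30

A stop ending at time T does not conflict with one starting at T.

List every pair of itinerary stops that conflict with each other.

Sorted by start: Gallery Break, Bridge Stop, Castle Tour, Bridge Tasting, Gallery Tour, Gallery Hike, Museum Stop, Harbour Tasting, Bridge Photo.
Bridge Stop starts after Gallery Break ends, so nothing later overlaps Gallery Break either.
Castle Tour starts after Bridge Stop ends, so nothing later overlaps Bridge Stop either.
Bridge Tasting starts before Castle Tour ends → Castle Tour and Bridge Tasting overlap.
Gallery Tour starts after Castle Tour ends, so nothing later overlaps Castle Tour either.
Gallery Tour starts after Bridge Tasting ends, so nothing later overlaps Bridge Tasting either.
Gallery Hike starts before Gallery Tour ends → Gallery Tour and Gallery Hike overlap.
Museum Stop starts after Gallery Tour ends, so nothing later overlaps Gallery Tour either.
Museum Stop starts exactly when Gallery Hike ends (back-to-back, no overlap), so nothing later overlaps Gallery Hike either.
Harbour Tasting starts exactly when Museum Stop ends (back-to-back, no overlap), so nothing later overlaps Museum Stop either.
Bridge Photo starts before Harbour Tasting ends → Harbour Tasting and Bridge Photo overlap.

Bridge Photo & Harbour Tasting, Bridge Tasting & Castle Tour, Gallery Hike & Gallery Tour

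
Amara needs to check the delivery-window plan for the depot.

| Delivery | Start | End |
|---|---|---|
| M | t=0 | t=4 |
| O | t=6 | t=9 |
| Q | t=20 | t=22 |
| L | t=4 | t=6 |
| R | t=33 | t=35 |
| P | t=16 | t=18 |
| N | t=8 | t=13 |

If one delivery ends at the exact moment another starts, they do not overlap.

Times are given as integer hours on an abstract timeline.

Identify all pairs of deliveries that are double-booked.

N & O

Sorted by start: M, L, O, N, P, Q, R.
L starts exactly when M ends (back-to-back, no overlap) — done with M.
O starts exactly when L ends (back-to-back, no overlap) — done with L.
N starts before O ends → O and N overlap.
P starts after O ends — done with O.
P starts after N ends — done with N.
Q starts after P ends — done with P.
R starts after Q ends.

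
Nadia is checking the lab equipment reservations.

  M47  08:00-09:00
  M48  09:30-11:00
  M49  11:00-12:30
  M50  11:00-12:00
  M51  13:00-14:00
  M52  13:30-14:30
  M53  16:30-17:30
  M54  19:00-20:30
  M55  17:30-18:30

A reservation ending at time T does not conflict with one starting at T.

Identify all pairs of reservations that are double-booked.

Sorted by start: M47, M48, M49, M50, M51, M52, M53, M55, M54.
M48 starts after M47 ends — done with M47.
M49 starts exactly when M48 ends (back-to-back, no overlap) — done with M48.
M50 starts before M49 ends → M49 and M50 overlap.
M51 starts after M49 ends — done with M49.
M51 starts after M50 ends — done with M50.
M52 starts before M51 ends → M51 and M52 overlap.
M53 starts after M51 ends — done with M51.
M53 starts after M52 ends — done with M52.
M55 starts exactly when M53 ends (back-to-back, no overlap) — done with M53.
M54 starts after M55 ends.

M49 & M50, M51 & M52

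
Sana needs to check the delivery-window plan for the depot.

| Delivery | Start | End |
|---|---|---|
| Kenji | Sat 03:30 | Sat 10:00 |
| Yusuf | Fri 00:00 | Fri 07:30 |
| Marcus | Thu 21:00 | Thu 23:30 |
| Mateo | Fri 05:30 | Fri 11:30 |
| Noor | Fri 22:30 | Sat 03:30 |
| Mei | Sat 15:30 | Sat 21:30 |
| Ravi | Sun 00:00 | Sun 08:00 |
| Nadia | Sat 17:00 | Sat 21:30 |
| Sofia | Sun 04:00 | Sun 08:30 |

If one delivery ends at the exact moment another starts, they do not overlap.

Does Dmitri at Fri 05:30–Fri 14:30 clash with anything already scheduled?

Yes — it overlaps Mateo, Yusuf

Marcus: ends Thu 23:30 at or before Dmitri starts Fri 05:30 → clear.
Yusuf: starts Fri 00:00 before Dmitri ends Fri 14:30, and ends Fri 07:30 after Dmitri starts Fri 05:30 → overlap.
Mateo: starts Fri 05:30 before Dmitri ends Fri 14:30, and ends Fri 11:30 after Dmitri starts Fri 05:30 → overlap.
Noor: starts Fri 22:30 at or after Dmitri ends Fri 14:30 → clear.
Kenji: starts Sat 03:30 at or after Dmitri ends Fri 14:30 → clear.
Mei: starts Sat 15:30 at or after Dmitri ends Fri 14:30 → clear.
Nadia: starts Sat 17:00 at or after Dmitri ends Fri 14:30 → clear.
Ravi: starts Sun 00:00 at or after Dmitri ends Fri 14:30 → clear.
Sofia: starts Sun 04:00 at or after Dmitri ends Fri 14:30 → clear.
Dmitri overlaps Yusuf, Mateo.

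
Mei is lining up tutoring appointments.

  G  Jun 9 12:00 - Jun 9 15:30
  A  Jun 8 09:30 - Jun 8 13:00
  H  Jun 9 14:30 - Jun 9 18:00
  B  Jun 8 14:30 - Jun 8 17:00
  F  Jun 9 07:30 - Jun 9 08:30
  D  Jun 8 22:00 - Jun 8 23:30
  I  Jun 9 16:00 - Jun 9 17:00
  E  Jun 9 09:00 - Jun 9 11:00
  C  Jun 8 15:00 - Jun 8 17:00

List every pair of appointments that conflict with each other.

Sorted by start: A, B, C, D, F, E, G, H, I.
B starts after A ends; A is clear from here.
C starts before B ends → B and C overlap.
D starts after B ends; B is clear from here.
D starts after C ends; C is clear from here.
F starts after D ends; D is clear from here.
E starts after F ends; F is clear from here.
G starts after E ends; E is clear from here.
H starts before G ends → G and H overlap.
I starts after G ends.
I starts before H ends → H and I overlap.

B & C, G & H, H & I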